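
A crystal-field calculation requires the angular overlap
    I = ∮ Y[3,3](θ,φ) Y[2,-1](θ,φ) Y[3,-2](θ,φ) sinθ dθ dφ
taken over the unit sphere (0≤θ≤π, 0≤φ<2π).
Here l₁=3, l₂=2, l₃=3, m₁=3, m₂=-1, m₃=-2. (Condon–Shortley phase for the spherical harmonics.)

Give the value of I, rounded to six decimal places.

Checks pass: Σm=0; 8 even; l₃=3∈[1,5].
(2·3+1)(2·2+1)(2·3+1) = 245
Δ: 2! 4! 2! / 9! → 1/3780
sum: t=0:+1/24 t=1:−1/4 t=2:+1/24 = -1/6
3j²(3 2 3; 0 0 0) = Δ·Π!·Σ² = 4/105  (sign +1)
sum: t=0:+1/48 = 1/48
3j²(3 2 3; 3 -1 -2) = Δ·Π!·Σ² = 5/84  (sign -1)
combine: 4πI² = 245·4/105·5/84 = 5/9
take √, sign -1: I = -0.21026104

-0.210261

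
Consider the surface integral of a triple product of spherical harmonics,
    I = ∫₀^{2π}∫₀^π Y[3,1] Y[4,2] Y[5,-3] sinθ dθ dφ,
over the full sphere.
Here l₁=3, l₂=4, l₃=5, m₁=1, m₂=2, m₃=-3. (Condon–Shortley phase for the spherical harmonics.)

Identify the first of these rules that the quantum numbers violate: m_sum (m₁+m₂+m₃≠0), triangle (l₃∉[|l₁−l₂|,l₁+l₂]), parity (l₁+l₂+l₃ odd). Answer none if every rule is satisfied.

m₁+m₂+m₃ = 1 + 2 − 3 = 0  ✓
triangle: |3−4|=1 ≤ l₃=5 ≤ 3+4=7  ✓
parity: l₁+l₂+l₃ = 12 is even  ✓

none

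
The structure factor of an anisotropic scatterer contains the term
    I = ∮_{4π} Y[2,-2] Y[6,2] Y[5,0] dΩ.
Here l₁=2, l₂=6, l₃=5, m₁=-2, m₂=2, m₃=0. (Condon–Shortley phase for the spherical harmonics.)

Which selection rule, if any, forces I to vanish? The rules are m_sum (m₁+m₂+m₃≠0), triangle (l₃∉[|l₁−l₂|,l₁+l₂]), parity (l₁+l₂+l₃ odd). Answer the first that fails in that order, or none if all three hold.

m₁+m₂+m₃ = -2 + 2 + 0 = 0  ✓
triangle: |2−6|=4 ≤ l₃=5 ≤ 2+6=8  ✓
parity: l₁+l₂+l₃ = 13 is odd  ✗

parity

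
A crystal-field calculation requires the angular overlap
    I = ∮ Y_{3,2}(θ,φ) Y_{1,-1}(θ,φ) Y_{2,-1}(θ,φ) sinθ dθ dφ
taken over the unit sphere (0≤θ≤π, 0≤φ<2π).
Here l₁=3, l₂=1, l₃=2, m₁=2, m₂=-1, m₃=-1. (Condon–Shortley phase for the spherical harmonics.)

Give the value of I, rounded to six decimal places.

0.261169

Rules hold: Σm=0, L=6 even, 2≤2≤4.
N = 7·3·5 = 105
Δ = 2!·4!·0!/7! = 1/105
Racah Σ t=1..1: t=1:−1/4 = -1/4
⇒ 3j(3 1 2; 0 0 0)² = 3/35, sgn -1
Racah Σ t=0..0: t=0:+1/12 = 1/12
⇒ 3j(3 1 2; 2 -1 -1)² = 2/21, sgn -1
4πI² = N·(3j₀)²·(3jₘ)² = 6/7
I = +1·√(0.857143/4π) = 0.26116903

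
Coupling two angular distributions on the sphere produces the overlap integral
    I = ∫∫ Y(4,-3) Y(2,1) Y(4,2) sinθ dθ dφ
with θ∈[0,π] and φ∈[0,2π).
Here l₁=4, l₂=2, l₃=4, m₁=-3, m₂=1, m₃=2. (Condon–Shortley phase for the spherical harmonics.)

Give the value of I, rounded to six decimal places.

-0.187702

m-sum 0 ✓  L=10 even ✓  2≤4≤6 ✓
Π(2lᵢ+1) = 9×5×9 = 405
triangle coeff Δ(4,2,4) = 1/13860
Σ_t [0,2]: t=0:+1/192 t=1:−1/36 t=2:+1/192 = -5/288
(3j)²=20/693 [(4 2 4; 0 0 0)], sign=-1
Σ_t [1,2]: t=1:−1/1440 t=2:+1/240 = 1/288
(3j)²=5/132 [(4 2 4; -3 1 2)], sign=+1
⇒ 4πI² = 375/847
I = (-1)√(375/847/(4π)) = -0.18770204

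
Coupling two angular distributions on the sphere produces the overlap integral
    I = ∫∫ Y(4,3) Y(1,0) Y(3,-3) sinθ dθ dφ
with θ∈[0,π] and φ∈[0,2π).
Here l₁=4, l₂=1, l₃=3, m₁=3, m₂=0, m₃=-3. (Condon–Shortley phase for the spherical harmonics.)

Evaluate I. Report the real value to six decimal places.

-0.162868

Rules hold: Σm=0, L=8 even, 3≤3≤5.
N = 9·3·7 = 189
Δ = 2!·6!·0!/9! = 1/252
Racah Σ t=1..1: t=1:−1/36 = -1/36
⇒ 3j(4 1 3; 0 0 0)² = 4/63, sgn +1
Racah Σ t=1..1: t=1:−1/720 = -1/720
⇒ 3j(4 1 3; 3 0 -3)² = 1/36, sgn -1
4πI² = N·(3j₀)²·(3jₘ)² = 1/3
I = -1·√(0.333333/4π) = -0.16286750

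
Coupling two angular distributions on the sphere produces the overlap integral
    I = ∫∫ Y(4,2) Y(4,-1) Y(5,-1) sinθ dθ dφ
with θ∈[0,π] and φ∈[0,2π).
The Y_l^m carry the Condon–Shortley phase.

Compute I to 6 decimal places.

L=13 odd ⇒ parity kills the (l;000) factor ⇒ I = 0

0.000000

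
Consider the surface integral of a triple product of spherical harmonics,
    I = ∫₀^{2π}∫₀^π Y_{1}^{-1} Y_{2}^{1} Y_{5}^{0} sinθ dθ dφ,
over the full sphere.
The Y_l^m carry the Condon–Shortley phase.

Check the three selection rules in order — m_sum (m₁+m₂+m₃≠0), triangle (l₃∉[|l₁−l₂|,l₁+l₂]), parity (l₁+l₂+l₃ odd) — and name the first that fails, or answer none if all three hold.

triangle

m₁+m₂+m₃ = -1 + 1 + 0 = 0  ✓
triangle: |1−2|=1 ≤ l₃=5 ≤ 1+2=3  ✗
parity: l₁+l₂+l₃ = 8 is even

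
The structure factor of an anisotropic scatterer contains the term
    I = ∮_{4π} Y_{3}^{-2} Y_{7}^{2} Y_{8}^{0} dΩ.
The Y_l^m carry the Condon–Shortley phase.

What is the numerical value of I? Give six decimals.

Checks pass: Σm=0; 18 even; l₃=8∈[4,10].
(2·3+1)(2·7+1)(2·8+1) = 1785
Δ: 2! 4! 12! / 19! → 1/5290740
sum: t=0:+1/7257600 t=1:−1/2073600 t=2:+1/7257600 = -1/4838400
3j²(3 7 8; 0 0 0) = Δ·Π!·Σ² = 252/20995  (sign -1)
sum: t=1:−1/23224320 t=2:+1/7257600 = 11/116121600
3j²(3 7 8; -2 2 0) = Δ·Π!·Σ² = 121/8398  (sign +1)
combine: 4πI² = 1785·252/20995·121/8398 = 320166/1037153
take √, sign -1: I = -0.15673329

-0.156733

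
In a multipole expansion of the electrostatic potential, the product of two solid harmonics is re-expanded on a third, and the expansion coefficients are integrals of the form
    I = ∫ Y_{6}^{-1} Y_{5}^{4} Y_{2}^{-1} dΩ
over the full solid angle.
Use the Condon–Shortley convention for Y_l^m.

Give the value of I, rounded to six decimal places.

-1 + 4 − 1 = 2 ≠ 0: azimuthal integral kills it; I = 0

0.000000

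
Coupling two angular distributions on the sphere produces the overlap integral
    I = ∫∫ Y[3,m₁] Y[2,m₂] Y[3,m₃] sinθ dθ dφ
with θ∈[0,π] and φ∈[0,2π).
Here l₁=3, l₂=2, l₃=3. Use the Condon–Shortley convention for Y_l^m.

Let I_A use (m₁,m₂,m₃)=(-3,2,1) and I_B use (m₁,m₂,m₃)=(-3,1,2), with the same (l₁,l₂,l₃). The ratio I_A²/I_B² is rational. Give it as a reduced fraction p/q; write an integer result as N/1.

2/5

l's match ⇒ only the (l;m) 3-j factors differ between A and B.
A: triangle coeff Δ(3,2,3) = 1/3780; Σ_t [2,2]: t=2:+1/96 = 1/96; (3j)²=1/42 [(3 2 3; -3 2 1)], sign=+1
B: triangle coeff Δ(3,2,3) = 1/3780; Σ_t [2,2]: t=2:+1/48 = 1/48; (3j)²=5/84 [(3 2 3; -3 1 2)], sign=-1
I_A²/I_B² = (1/42)/(5/84) = 2/5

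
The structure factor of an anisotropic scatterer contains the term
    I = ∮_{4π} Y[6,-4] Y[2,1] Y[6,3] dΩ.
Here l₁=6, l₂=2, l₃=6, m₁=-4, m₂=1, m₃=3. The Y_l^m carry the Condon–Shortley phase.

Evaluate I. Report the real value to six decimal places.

m-sum 0 ✓  L=14 even ✓  4≤6≤8 ✓
Π(2lᵢ+1) = 13×5×13 = 845
triangle coeff Δ(6,2,6) = 1/90090
Σ_t [0,2]: t=0:+1/69120 t=1:−1/14400 t=2:+1/69120 = -7/172800
(3j)²=14/715 [(6 2 6; 0 0 0)], sign=-1
Σ_t [1,2]: t=1:−1/725760 t=2:+1/161280 = 1/207360
(3j)²=7/286 [(6 2 6; -4 1 3)], sign=-1
⇒ 4πI² = 49/121
I = (+1)√(49/121/(4π)) = 0.17951487

0.179515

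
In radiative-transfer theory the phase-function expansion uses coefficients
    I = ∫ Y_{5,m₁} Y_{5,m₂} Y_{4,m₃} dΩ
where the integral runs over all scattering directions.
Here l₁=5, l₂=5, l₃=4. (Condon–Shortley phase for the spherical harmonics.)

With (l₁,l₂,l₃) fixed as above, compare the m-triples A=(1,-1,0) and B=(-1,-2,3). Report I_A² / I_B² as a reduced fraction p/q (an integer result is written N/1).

16/5

Shared (l₁,l₂,l₃)=(5,5,4): N and (l;000)² cancel in I_A²/I_B².
A: Δ = 6!·4!·4!/15! = 1/3153150; Racah Σ t=0..4: t=0:+1/414720 t=1:−1/4320 t=2:+1/768 t=3:−1/1296 t=4:+1/27648 = 7/20736; ⇒ 3j(5 5 4; 1 -1 0)² = 8/1287, sgn +1
B: Δ = 6!·4!·4!/15! = 1/3153150; Racah Σ t=2..3: t=2:+1/6912 t=3:−1/5184 = -1/20736; ⇒ 3j(5 5 4; -1 -2 3)² = 5/2574, sgn +1
I_A²/I_B² = (8/1287)/(5/2574) = 16/5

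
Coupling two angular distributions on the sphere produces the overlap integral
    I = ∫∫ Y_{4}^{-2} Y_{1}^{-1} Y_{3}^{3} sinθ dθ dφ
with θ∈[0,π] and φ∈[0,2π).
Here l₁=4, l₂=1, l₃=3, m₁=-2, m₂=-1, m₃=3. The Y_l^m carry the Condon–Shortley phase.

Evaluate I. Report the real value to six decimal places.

Checks pass: Σm=0; 8 even; l₃=3∈[3,5].
(2·4+1)(2·1+1)(2·3+1) = 189
Δ: 2! 6! 0! / 9! → 1/252
sum: t=1:−1/36 = -1/36
3j²(4 1 3; 0 0 0) = Δ·Π!·Σ² = 4/63  (sign +1)
sum: t=0:+1/1440 = 1/1440
3j²(4 1 3; -2 -1 3) = Δ·Π!·Σ² = 1/252  (sign +1)
combine: 4πI² = 189·4/63·1/252 = 1/21
take √, sign +1: I = 0.06155813

0.061558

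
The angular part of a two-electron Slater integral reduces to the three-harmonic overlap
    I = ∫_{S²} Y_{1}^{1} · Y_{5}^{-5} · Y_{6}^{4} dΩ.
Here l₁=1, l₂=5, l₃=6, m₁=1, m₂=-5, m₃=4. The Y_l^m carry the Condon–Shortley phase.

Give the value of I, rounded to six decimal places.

0.040859

Checks pass: Σm=0; 12 even; l₃=6∈[4,6].
(2·1+1)(2·5+1)(2·6+1) = 429
Δ: 0! 2! 10! / 13! → 1/858
sum: t=0:+1/14400 = 1/14400
3j²(1 5 6; 0 0 0) = Δ·Π!·Σ² = 6/143  (sign +1)
sum: t=0:+1/7257600 = 1/7257600
3j²(1 5 6; 1 -5 4) = Δ·Π!·Σ² = 1/858  (sign +1)
combine: 4πI² = 429·6/143·1/858 = 3/143
take √, sign +1: I = 0.04085899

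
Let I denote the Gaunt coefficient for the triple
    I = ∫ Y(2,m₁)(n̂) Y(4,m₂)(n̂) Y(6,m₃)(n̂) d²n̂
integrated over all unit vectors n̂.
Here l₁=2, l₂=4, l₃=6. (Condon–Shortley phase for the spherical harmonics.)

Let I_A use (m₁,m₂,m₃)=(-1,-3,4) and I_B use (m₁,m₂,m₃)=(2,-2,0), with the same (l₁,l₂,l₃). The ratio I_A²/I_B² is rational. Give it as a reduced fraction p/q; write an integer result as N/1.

Shared (l₁,l₂,l₃)=(2,4,6): N and (l;000)² cancel in I_A²/I_B².
A: Δ = 0!·4!·8!/13! = 1/6435; Racah Σ t=0..0: t=0:+1/30240 = 1/30240; ⇒ 3j(2 4 6; -1 -3 4)² = 16/429, sgn +1
B: Δ = 0!·4!·8!/13! = 1/6435; Racah Σ t=0..0: t=0:+1/34560 = 1/34560; ⇒ 3j(2 4 6; 2 -2 0)² = 1/429, sgn +1
I_A²/I_B² = (16/429)/(1/429) = 16/1

16/1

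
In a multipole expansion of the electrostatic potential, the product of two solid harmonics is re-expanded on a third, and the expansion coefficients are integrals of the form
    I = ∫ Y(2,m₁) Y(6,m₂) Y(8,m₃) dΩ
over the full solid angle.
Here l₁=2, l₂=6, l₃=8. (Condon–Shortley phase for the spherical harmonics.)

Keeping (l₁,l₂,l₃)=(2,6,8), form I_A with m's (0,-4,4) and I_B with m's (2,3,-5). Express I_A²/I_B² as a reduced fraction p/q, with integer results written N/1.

Shared (l₁,l₂,l₃)=(2,6,8): N and (l;000)² cancel in I_A²/I_B².
A: Δ = 0!·4!·12!/17! = 1/30940; Racah Σ t=0..0: t=0:+1/29030400 = 1/29030400; ⇒ 3j(2 6 8; 0 -4 4)² = 99/7735, sgn +1
B: Δ = 0!·4!·12!/17! = 1/30940; Racah Σ t=0..0: t=0:+1/52254720 = 1/52254720; ⇒ 3j(2 6 8; 2 3 -5)² = 11/476, sgn -1
I_A²/I_B² = (99/7735)/(11/476) = 36/65

36/65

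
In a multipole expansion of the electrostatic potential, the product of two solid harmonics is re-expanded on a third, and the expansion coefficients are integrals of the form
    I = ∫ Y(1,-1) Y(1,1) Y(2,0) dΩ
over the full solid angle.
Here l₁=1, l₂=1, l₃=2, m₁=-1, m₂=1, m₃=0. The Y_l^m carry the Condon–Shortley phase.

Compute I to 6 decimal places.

m-sum 0 ✓  L=4 even ✓  0≤2≤2 ✓
Π(2lᵢ+1) = 3×3×5 = 45
triangle coeff Δ(1,1,2) = 1/30
Σ_t [0,0]: t=0:+1/1 = 1/1
(3j)²=2/15 [(1 1 2; 0 0 0)], sign=+1
Σ_t [0,0]: t=0:+1/4 = 1/4
(3j)²=1/30 [(1 1 2; -1 1 0)], sign=+1
⇒ 4πI² = 1/5
I = (+1)√(1/5/(4π)) = 0.12615663

0.126157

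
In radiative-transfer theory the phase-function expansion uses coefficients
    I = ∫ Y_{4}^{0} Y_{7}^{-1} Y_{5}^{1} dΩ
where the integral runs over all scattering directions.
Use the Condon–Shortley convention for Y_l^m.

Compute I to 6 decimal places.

-0.112008

m-sum 0 ✓  L=16 even ✓  3≤5≤11 ✓
Π(2lᵢ+1) = 9×15×11 = 1485
triangle coeff Δ(4,7,5) = 1/6126120
Σ_t [2,4]: t=2:+1/69120 t=3:−1/20736 t=4:+1/69120 = -1/51840
(3j)²=280/21879 [(4 7 5; 0 0 0)], sign=+1
Σ_t [2,4]: t=2:+1/55296 t=3:−1/25920 t=4:+1/138240 = -11/829440
(3j)²=11/1326 [(4 7 5; 0 -1 1)], sign=-1
⇒ 4πI² = 7700/48841
I = (-1)√(7700/48841/(4π)) = -0.11200777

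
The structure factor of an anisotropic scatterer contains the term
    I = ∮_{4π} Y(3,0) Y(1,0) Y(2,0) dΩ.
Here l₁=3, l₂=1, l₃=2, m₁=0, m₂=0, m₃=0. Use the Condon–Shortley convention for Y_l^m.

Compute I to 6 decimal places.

0.247767

Checks pass: Σm=0; 6 even; l₃=2∈[2,4].
(2·3+1)(2·1+1)(2·2+1) = 105
Δ: 2! 4! 0! / 7! → 1/105
sum: t=1:−1/4 = -1/4
3j²(3 1 2; 0 0 0) = Δ·Π!·Σ² = 3/35  (sign -1)
(m-triple is (0,0,0) — same symbol as above.)
combine: 4πI² = 105·3/35·3/35 = 27/35
take √, sign +1: I = 0.24776670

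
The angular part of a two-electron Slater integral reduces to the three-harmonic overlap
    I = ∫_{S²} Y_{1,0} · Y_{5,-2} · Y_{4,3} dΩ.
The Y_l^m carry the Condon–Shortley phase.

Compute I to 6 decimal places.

0.000000

m-sum = 0 − 2 + 3 = 1 ≠ 0 ⇒ I = 0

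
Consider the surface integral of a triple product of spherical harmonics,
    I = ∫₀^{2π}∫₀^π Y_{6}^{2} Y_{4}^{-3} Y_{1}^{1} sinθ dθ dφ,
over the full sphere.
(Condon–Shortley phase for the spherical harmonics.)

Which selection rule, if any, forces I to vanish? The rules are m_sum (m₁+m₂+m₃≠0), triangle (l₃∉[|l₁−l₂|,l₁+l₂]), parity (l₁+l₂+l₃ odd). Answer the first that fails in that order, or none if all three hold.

triangle

m₁+m₂+m₃ = 2 − 3 + 1 = 0  ✓
triangle: |6−4|=2 ≤ l₃=1 ≤ 6+4=10  ✗
parity: l₁+l₂+l₃ = 11 is odd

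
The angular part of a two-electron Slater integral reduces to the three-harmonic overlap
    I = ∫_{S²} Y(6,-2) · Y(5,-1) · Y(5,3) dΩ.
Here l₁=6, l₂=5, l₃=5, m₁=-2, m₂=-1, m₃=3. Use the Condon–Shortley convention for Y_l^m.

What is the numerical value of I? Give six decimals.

-0.106727

m-sum 0 ✓  L=16 even ✓  1≤5≤11 ✓
Π(2lᵢ+1) = 13×11×11 = 1573
triangle coeff Δ(6,5,5) = 1/28588560
Σ_t [1,5]: t=1:−1/345600 t=2:+1/13824 t=3:−1/5184 t=4:+1/13824 t=5:−1/345600 = -7/129600
(3j)²=80/7293 [(6 5 5; 0 0 0)], sign=+1
Σ_t [2,4]: t=2:+1/138240 t=3:−1/25920 t=4:+1/55296 = -11/829440
(3j)²=11/1326 [(6 5 5; -2 -1 3)], sign=-1
⇒ 4πI² = 4840/33813
I = (-1)√(4840/33813/(4π)) = -0.10672739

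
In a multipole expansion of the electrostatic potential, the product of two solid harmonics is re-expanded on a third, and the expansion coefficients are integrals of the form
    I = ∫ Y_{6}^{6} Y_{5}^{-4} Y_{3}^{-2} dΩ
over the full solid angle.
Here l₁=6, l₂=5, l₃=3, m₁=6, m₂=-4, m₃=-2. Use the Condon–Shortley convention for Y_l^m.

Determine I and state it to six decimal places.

0.207001

Checks pass: Σm=0; 14 even; l₃=3∈[1,11].
(2·6+1)(2·5+1)(2·3+1) = 1001
Δ: 8! 4! 2! / 15! → 1/675675
sum: t=3:−1/8640 t=4:+1/2304 t=5:−1/8640 = 7/34560
3j²(6 5 3; 0 0 0) = Δ·Π!·Σ² = 7/429  (sign -1)
sum: t=0:+1/967680 = 1/967680
3j²(6 5 3; 6 -4 -2) = Δ·Π!·Σ² = 3/91  (sign -1)
combine: 4πI² = 1001·7/429·3/91 = 7/13
take √, sign +1: I = 0.20700098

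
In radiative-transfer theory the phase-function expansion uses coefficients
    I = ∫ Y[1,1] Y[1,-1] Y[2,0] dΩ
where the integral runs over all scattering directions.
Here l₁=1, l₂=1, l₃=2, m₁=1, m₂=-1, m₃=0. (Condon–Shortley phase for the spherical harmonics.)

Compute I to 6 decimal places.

Rules hold: Σm=0, L=4 even, 0≤2≤2.
N = 3·3·5 = 45
Δ = 0!·2!·2!/5! = 1/30
Racah Σ t=0..0: t=0:+1/1 = 1/1
⇒ 3j(1 1 2; 0 0 0)² = 2/15, sgn +1
Racah Σ t=0..0: t=0:+1/4 = 1/4
⇒ 3j(1 1 2; 1 -1 0)² = 1/30, sgn +1
4πI² = N·(3j₀)²·(3jₘ)² = 1/5
I = +1·√(0.2/4π) = 0.12615663

0.126157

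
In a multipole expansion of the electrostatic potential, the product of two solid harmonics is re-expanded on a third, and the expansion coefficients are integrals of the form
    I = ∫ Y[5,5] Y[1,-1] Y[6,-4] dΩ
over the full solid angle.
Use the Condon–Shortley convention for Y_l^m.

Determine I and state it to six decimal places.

0.040859

Checks pass: Σm=0; 12 even; l₃=6∈[4,6].
(2·5+1)(2·1+1)(2·6+1) = 429
Δ: 0! 10! 2! / 13! → 1/858
sum: t=0:+1/14400 = 1/14400
3j²(5 1 6; 0 0 0) = Δ·Π!·Σ² = 6/143  (sign +1)
sum: t=0:+1/7257600 = 1/7257600
3j²(5 1 6; 5 -1 -4) = Δ·Π!·Σ² = 1/858  (sign +1)
combine: 4πI² = 429·6/143·1/858 = 3/143
take √, sign +1: I = 0.04085899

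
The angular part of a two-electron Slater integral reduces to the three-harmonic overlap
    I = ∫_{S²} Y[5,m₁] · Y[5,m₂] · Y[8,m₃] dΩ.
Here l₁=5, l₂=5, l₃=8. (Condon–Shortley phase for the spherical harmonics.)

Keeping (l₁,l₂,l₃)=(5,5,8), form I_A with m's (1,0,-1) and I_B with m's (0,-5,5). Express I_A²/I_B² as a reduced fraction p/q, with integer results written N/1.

294/715

Shared (l₁,l₂,l₃)=(5,5,8): N and (l;000)² cancel in I_A²/I_B².
A: Δ = 2!·8!·8!/19! = 1/37413090; Racah Σ t=0..2: t=0:+1/829440 t=1:−1/414720 t=2:+1/2073600 = -1/1382400; ⇒ 3j(5 5 8; 1 0 -1)² = 294/46189, sgn +1
B: Δ = 2!·8!·8!/19! = 1/37413090; Racah Σ t=0..0: t=0:+1/58060800 = 1/58060800; ⇒ 3j(5 5 8; 0 -5 5)² = 5/323, sgn -1
I_A²/I_B² = (294/46189)/(5/323) = 294/715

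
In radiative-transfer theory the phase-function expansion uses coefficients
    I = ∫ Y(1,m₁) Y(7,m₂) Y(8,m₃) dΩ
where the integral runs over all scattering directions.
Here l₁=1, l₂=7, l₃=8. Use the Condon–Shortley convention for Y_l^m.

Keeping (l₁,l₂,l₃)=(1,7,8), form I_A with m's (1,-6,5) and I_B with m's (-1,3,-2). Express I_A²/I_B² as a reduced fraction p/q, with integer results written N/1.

Same 1,7,8: normalisation and zero-m 3j drop out of the ratio.
A: Δ: 0! 2! 14! / 17! → 1/2040; sum: t=0:+1/12454041600 = 1/12454041600; 3j²(1 7 8; 1 -6 5) = Δ·Π!·Σ² = 1/680  (sign -1)
B: Δ: 0! 2! 14! / 17! → 1/2040; sum: t=0:+1/174182400 = 1/174182400; 3j²(1 7 8; -1 3 -2) = Δ·Π!·Σ² = 1/136  (sign +1)
I_A²/I_B² = (1/680)/(1/136) = 1/5

1/5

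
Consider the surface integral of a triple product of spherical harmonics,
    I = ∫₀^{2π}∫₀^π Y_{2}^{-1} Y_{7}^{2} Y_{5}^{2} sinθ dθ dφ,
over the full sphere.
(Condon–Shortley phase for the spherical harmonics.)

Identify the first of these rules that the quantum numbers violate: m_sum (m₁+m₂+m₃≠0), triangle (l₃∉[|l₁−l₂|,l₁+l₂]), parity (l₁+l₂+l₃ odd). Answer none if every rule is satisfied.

Σmᵢ = 3  ✗
l₃∈[|l₁−l₂|,l₁+l₂]=[5,9], have l₃=5
Σlᵢ = 14 ⇒ even

m_sum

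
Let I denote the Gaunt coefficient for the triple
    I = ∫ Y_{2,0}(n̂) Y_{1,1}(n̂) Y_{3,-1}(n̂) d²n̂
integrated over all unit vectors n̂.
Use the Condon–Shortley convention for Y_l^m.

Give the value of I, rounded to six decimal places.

-0.202301

Checks pass: Σm=0; 6 even; l₃=3∈[1,3].
(2·2+1)(2·1+1)(2·3+1) = 105
Δ: 0! 4! 2! / 7! → 1/105
sum: t=0:+1/4 = 1/4
3j²(2 1 3; 0 0 0) = Δ·Π!·Σ² = 3/35  (sign -1)
sum: t=0:+1/8 = 1/8
3j²(2 1 3; 0 1 -1) = Δ·Π!·Σ² = 2/35  (sign +1)
combine: 4πI² = 105·3/35·2/35 = 18/35
take √, sign -1: I = -0.20230066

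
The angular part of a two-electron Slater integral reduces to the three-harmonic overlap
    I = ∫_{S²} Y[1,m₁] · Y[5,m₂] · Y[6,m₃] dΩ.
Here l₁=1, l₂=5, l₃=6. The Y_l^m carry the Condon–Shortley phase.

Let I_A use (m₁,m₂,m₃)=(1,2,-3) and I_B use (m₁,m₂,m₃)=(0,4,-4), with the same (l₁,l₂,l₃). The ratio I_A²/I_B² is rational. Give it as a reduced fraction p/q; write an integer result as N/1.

Shared (l₁,l₂,l₃)=(1,5,6): N and (l;000)² cancel in I_A²/I_B².
A: Δ = 0!·2!·10!/13! = 1/858; Racah Σ t=0..0: t=0:+1/60480 = 1/60480; ⇒ 3j(1 5 6; 1 2 -3)² = 6/143, sgn -1
B: Δ = 0!·2!·10!/13! = 1/858; Racah Σ t=0..0: t=0:+1/362880 = 1/362880; ⇒ 3j(1 5 6; 0 4 -4)² = 10/429, sgn +1
I_A²/I_B² = (6/143)/(10/429) = 9/5

9/5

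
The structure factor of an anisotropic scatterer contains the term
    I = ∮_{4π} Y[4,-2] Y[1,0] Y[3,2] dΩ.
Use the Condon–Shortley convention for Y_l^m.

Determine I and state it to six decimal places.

Checks pass: Σm=0; 8 even; l₃=3∈[3,5].
(2·4+1)(2·1+1)(2·3+1) = 189
Δ: 2! 6! 0! / 9! → 1/252
sum: t=1:−1/36 = -1/36
3j²(4 1 3; 0 0 0) = Δ·Π!·Σ² = 4/63  (sign +1)
sum: t=1:−1/120 = -1/120
3j²(4 1 3; -2 0 2) = Δ·Π!·Σ² = 1/21  (sign +1)
combine: 4πI² = 189·4/63·1/21 = 4/7
take √, sign +1: I = 0.21324362

0.213244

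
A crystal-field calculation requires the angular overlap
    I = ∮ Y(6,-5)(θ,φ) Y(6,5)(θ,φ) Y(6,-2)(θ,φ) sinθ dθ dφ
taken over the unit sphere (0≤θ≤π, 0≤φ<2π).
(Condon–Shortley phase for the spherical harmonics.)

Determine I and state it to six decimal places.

0.000000

m-sum = -5 + 5 − 2 = -2 ≠ 0 ⇒ I = 0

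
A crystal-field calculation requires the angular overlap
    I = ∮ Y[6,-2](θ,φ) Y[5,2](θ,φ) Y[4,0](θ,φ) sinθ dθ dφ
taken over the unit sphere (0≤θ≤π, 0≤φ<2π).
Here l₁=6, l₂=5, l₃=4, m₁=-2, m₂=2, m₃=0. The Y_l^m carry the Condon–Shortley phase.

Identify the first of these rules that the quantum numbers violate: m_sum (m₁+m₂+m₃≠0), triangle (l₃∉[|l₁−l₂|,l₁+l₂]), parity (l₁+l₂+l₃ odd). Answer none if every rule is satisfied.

parity

azimuthal sum: -2 + 2 + 0 = 0  ✓
1 ≤ 4 ≤ 11 (triangle on l)  ✓
L = 6 + 5 + 4 = 15 (odd)  ✗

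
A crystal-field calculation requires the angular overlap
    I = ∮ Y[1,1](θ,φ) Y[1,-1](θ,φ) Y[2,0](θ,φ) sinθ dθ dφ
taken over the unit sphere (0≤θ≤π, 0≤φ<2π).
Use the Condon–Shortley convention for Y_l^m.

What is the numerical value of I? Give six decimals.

0.126157

Rules hold: Σm=0, L=4 even, 0≤2≤2.
N = 3·3·5 = 45
Δ = 0!·2!·2!/5! = 1/30
Racah Σ t=0..0: t=0:+1/1 = 1/1
⇒ 3j(1 1 2; 0 0 0)² = 2/15, sgn +1
Racah Σ t=0..0: t=0:+1/4 = 1/4
⇒ 3j(1 1 2; 1 -1 0)² = 1/30, sgn +1
4πI² = N·(3j₀)²·(3jₘ)² = 1/5
I = +1·√(0.2/4π) = 0.12615663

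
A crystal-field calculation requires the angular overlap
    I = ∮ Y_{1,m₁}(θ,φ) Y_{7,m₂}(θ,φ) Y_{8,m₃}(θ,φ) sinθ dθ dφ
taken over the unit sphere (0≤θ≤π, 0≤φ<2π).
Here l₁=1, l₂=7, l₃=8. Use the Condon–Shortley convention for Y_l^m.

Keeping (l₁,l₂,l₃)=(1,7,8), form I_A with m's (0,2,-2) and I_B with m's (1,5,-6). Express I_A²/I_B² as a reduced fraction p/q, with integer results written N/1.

Shared (l₁,l₂,l₃)=(1,7,8): N and (l;000)² cancel in I_A²/I_B².
A: Δ = 0!·2!·14!/17! = 1/2040; Racah Σ t=0..0: t=0:+1/43545600 = 1/43545600; ⇒ 3j(1 7 8; 0 2 -2)² = 1/34, sgn +1
B: Δ = 0!·2!·14!/17! = 1/2040; Racah Σ t=0..0: t=0:+1/1916006400 = 1/1916006400; ⇒ 3j(1 7 8; 1 5 -6)² = 91/2040, sgn +1
I_A²/I_B² = (1/34)/(91/2040) = 60/91

60/91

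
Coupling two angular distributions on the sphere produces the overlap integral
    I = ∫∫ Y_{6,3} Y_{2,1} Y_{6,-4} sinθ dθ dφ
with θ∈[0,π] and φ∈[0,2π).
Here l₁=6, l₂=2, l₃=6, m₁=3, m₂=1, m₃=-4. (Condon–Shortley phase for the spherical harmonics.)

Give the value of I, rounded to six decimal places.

0.179515

Checks pass: Σm=0; 14 even; l₃=6∈[4,8].
(2·6+1)(2·2+1)(2·6+1) = 845
Δ: 2! 10! 2! / 15! → 1/90090
sum: t=0:+1/69120 t=1:−1/14400 t=2:+1/69120 = -7/172800
3j²(6 2 6; 0 0 0) = Δ·Π!·Σ² = 14/715  (sign -1)
sum: t=1:−1/161280 t=2:+1/725760 = -1/207360
3j²(6 2 6; 3 1 -4) = Δ·Π!·Σ² = 7/286  (sign -1)
combine: 4πI² = 845·14/715·7/286 = 49/121
take √, sign +1: I = 0.17951487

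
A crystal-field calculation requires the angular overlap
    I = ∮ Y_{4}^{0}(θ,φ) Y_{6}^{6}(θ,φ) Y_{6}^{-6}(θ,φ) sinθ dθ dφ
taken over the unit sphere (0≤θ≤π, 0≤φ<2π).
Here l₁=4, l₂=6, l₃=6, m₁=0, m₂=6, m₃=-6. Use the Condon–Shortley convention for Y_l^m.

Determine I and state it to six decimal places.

Rules hold: Σm=0, L=16 even, 2≤6≤10.
N = 9·13·13 = 1521
Δ = 4!·4!·8!/17! = 1/15315300
Racah Σ t=0..4: t=0:+1/829440 t=1:−1/25920 t=2:+1/9216 t=3:−1/25920 t=4:+1/829440 = 7/207360
⇒ 3j(4 6 6; 0 0 0)² = 28/2431, sgn +1
Racah Σ t=4..4: t=4:+1/23224320 = 1/23224320
⇒ 3j(4 6 6; 0 6 -6)² = 99/6188, sgn +1
4πI² = N·(3j₀)²·(3jₘ)² = 81/289
I = +1·√(0.280277/4π) = 0.14934430

0.149344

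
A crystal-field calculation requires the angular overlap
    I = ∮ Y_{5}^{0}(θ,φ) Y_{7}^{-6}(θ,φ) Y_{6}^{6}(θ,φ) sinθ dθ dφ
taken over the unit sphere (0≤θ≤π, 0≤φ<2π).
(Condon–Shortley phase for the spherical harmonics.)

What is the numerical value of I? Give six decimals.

0.168277

Checks pass: Σm=0; 18 even; l₃=6∈[2,12].
(2·5+1)(2·7+1)(2·6+1) = 2145
Δ: 6! 4! 8! / 19! → 1/174594420
sum: t=1:−1/4147200 t=2:+1/207360 t=3:−1/82944 t=4:+1/207360 t=5:−1/4147200 = -1/345600
3j²(5 7 6; 0 0 0) = Δ·Π!·Σ² = 420/46189  (sign -1)
sum: t=1:−1/116121600 = -1/116121600
3j²(5 7 6; 0 -6 6) = Δ·Π!·Σ² = 165/9044  (sign -1)
combine: 4πI² = 2145·420/46189·165/9044 = 37125/104329
take √, sign +1: I = 0.16827739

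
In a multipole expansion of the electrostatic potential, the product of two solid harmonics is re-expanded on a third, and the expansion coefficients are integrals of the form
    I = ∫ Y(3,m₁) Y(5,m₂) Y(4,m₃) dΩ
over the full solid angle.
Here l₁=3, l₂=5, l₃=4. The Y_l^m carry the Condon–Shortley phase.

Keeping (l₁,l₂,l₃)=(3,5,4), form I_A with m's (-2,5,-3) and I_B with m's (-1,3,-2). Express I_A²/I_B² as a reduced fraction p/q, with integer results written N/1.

Shared (l₁,l₂,l₃)=(3,5,4): N and (l;000)² cancel in I_A²/I_B².
A: Δ = 4!·2!·6!/13! = 1/180180; Racah Σ t=4..4: t=4:+1/17280 = 1/17280; ⇒ 3j(3 5 4; -2 5 -3)² = 35/858, sgn -1
B: Δ = 4!·2!·6!/13! = 1/180180; Racah Σ t=2..4: t=2:+1/5760 t=3:−1/720 t=4:+1/2304 = -1/1280; ⇒ 3j(3 5 4; -1 3 -2)² = 27/1430, sgn -1
I_A²/I_B² = (35/858)/(27/1430) = 175/81

175/81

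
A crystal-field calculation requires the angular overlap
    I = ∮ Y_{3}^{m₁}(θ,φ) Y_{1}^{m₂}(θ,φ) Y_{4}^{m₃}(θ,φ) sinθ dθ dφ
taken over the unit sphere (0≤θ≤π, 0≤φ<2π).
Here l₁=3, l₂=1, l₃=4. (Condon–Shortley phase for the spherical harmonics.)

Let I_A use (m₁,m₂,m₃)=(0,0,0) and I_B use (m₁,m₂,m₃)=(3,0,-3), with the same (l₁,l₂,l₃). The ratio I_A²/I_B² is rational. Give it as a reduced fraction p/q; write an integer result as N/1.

Shared (l₁,l₂,l₃)=(3,1,4): N and (l;000)² cancel in I_A²/I_B².
A: Δ = 0!·6!·2!/9! = 1/252; Racah Σ t=0..0: t=0:+1/36 = 1/36; ⇒ 3j(3 1 4; 0 0 0)² = 4/63, sgn +1
B: Δ = 0!·6!·2!/9! = 1/252; Racah Σ t=0..0: t=0:+1/720 = 1/720; ⇒ 3j(3 1 4; 3 0 -3)² = 1/36, sgn -1
I_A²/I_B² = (4/63)/(1/36) = 16/7

16/7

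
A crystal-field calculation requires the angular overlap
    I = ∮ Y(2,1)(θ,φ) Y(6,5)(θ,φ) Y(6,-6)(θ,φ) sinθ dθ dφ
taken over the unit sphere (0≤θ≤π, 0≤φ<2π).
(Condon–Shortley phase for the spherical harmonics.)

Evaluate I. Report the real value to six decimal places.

0.178412

m-sum 0 ✓  L=14 even ✓  4≤6≤8 ✓
Π(2lᵢ+1) = 5×13×13 = 845
triangle coeff Δ(2,6,6) = 1/90090
Σ_t [0,2]: t=0:+1/69120 t=1:−1/14400 t=2:+1/69120 = -7/172800
(3j)²=14/715 [(2 6 6; 0 0 0)], sign=-1
Σ_t [1,1]: t=1:−1/7257600 = -1/7257600
(3j)²=11/455 [(2 6 6; 1 5 -6)], sign=-1
⇒ 4πI² = 2/5
I = (+1)√(2/5/(4π)) = 0.17841241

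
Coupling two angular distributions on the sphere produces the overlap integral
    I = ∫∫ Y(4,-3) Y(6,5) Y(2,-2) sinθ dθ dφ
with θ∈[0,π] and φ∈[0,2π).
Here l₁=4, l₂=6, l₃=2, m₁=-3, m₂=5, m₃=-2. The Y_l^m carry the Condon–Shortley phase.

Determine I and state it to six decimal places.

-0.288917

Checks pass: Σm=0; 12 even; l₃=2∈[2,10].
(2·4+1)(2·6+1)(2·2+1) = 585
Δ: 8! 0! 4! / 13! → 1/6435
sum: t=4:+1/2304 = 1/2304
3j²(4 6 2; 0 0 0) = Δ·Π!·Σ² = 5/143  (sign +1)
sum: t=7:−1/120960 = -1/120960
3j²(4 6 2; -3 5 -2) = Δ·Π!·Σ² = 2/39  (sign -1)
combine: 4πI² = 585·5/143·2/39 = 150/143
take √, sign -1: I = -0.28891672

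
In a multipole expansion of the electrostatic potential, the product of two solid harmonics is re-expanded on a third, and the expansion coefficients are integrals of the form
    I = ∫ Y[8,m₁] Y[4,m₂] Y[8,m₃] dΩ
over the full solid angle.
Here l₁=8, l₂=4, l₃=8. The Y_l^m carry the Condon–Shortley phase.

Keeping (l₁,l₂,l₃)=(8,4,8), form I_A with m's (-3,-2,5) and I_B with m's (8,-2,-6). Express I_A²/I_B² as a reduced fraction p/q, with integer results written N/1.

Same 8,4,8: normalisation and zero-m 3j drop out of the ratio.
A: Δ: 4! 12! 4! / 21! → 1/185175900; sum: t=0:+1/3832012800 t=1:−1/261273600 t=2:+1/209018880 = 1/821145600; 3j²(8 4 8; -3 -2 5) = Δ·Π!·Σ² = 2/969  (sign -1)
B: Δ: 4! 12! 4! / 21! → 1/185175900; sum: t=0:+1/45984153600 = 1/45984153600; 3j²(8 4 8; 8 -2 -6) = Δ·Π!·Σ² = 13/969  (sign +1)
I_A²/I_B² = (2/969)/(13/969) = 2/13

2/13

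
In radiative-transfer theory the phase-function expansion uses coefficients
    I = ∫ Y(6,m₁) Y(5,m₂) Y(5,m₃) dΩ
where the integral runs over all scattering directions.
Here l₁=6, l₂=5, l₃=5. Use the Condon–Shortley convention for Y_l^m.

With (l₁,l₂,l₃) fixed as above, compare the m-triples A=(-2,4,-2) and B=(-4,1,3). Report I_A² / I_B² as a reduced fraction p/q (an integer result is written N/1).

420/169

Same 6,5,5: normalisation and zero-m 3j drop out of the ratio.
A: Δ: 6! 6! 4! / 17! → 1/28588560; sum: t=5:−1/103680 t=6:+1/207360 = -1/207360; 3j²(6 5 5; -2 4 -2) = Δ·Π!·Σ² = 21/2431  (sign +1)
B: Δ: 6! 6! 4! / 17! → 1/28588560; sum: t=4:+1/138240 t=5:−1/86400 t=6:+1/829440 = -13/4147200; 3j²(6 5 5; -4 1 3) = Δ·Π!·Σ² = 13/3740  (sign -1)
I_A²/I_B² = (21/2431)/(13/3740) = 420/169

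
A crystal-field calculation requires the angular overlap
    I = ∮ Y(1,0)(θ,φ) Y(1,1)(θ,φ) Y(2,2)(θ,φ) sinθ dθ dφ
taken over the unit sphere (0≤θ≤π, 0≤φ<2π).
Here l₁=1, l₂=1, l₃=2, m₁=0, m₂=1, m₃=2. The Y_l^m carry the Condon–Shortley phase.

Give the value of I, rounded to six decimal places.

Σmᵢ = 3 ≠ 0, so the φ-integral vanishes; I = 0

0.000000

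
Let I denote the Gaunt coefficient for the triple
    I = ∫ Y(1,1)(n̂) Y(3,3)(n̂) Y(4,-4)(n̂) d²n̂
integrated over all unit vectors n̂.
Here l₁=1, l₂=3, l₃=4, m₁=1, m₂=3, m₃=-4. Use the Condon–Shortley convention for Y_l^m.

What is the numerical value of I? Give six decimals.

Rules hold: Σm=0, L=8 even, 2≤4≤4.
N = 3·7·9 = 189
Δ = 0!·2!·6!/9! = 1/252
Racah Σ t=0..0: t=0:+1/36 = 1/36
⇒ 3j(1 3 4; 0 0 0)² = 4/63, sgn +1
Racah Σ t=0..0: t=0:+1/1440 = 1/1440
⇒ 3j(1 3 4; 1 3 -4)² = 1/9, sgn +1
4πI² = N·(3j₀)²·(3jₘ)² = 4/3
I = +1·√(1.33333/4π) = 0.32573501

0.325735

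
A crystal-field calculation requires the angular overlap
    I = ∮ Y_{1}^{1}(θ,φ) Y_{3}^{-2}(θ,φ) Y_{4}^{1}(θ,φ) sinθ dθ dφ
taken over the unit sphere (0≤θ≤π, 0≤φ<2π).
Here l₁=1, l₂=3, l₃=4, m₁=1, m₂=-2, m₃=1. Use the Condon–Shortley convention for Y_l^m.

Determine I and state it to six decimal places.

-0.106622

Rules hold: Σm=0, L=8 even, 2≤4≤4.
N = 3·7·9 = 189
Δ = 0!·2!·6!/9! = 1/252
Racah Σ t=0..0: t=0:+1/36 = 1/36
⇒ 3j(1 3 4; 0 0 0)² = 4/63, sgn +1
Racah Σ t=0..0: t=0:+1/240 = 1/240
⇒ 3j(1 3 4; 1 -2 1)² = 1/84, sgn -1
4πI² = N·(3j₀)²·(3jₘ)² = 1/7
I = -1·√(0.142857/4π) = -0.10662181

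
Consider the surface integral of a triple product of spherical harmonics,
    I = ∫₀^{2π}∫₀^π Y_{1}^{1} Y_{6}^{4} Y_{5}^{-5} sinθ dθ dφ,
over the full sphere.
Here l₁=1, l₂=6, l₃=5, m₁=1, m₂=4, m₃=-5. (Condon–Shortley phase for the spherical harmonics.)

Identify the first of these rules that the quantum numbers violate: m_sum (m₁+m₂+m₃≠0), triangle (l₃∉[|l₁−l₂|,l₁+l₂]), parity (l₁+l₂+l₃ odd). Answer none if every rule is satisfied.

none

Σmᵢ = 0  ✓
l₃∈[|l₁−l₂|,l₁+l₂]=[5,7], have l₃=5  ✓
Σlᵢ = 12 ⇒ even  ✓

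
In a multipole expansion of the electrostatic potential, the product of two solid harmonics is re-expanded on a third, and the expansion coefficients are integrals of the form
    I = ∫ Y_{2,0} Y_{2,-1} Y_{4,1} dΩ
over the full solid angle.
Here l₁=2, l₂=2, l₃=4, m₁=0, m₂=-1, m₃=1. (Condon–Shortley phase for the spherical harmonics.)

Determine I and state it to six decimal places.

Rules hold: Σm=0, L=8 even, 0≤4≤4.
N = 5·5·9 = 225
Δ = 0!·4!·4!/9! = 1/630
Racah Σ t=0..0: t=0:+1/16 = 1/16
⇒ 3j(2 2 4; 0 0 0)² = 2/35, sgn +1
Racah Σ t=0..0: t=0:+1/24 = 1/24
⇒ 3j(2 2 4; 0 -1 1)² = 1/21, sgn -1
4πI² = N·(3j₀)²·(3jₘ)² = 30/49
I = -1·√(0.612245/4π) = -0.22072812

-0.220728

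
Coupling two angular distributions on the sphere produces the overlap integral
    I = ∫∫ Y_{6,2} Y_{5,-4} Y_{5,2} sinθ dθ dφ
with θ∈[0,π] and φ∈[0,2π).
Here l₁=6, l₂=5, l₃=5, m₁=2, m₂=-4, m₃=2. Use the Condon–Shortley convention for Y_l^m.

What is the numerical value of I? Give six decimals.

0.108910

Checks pass: Σm=0; 16 even; l₃=5∈[1,11].
(2·6+1)(2·5+1)(2·5+1) = 1573
Δ: 6! 6! 4! / 17! → 1/28588560
sum: t=1:−1/345600 t=2:+1/13824 t=3:−1/5184 t=4:+1/13824 t=5:−1/345600 = -7/129600
3j²(6 5 5; 0 0 0) = Δ·Π!·Σ² = 80/7293  (sign +1)
sum: t=0:+1/207360 t=1:−1/103680 = -1/207360
3j²(6 5 5; 2 -4 2) = Δ·Π!·Σ² = 21/2431  (sign +1)
combine: 4πI² = 1573·80/7293·21/2431 = 560/3757
take √, sign +1: I = 0.10891018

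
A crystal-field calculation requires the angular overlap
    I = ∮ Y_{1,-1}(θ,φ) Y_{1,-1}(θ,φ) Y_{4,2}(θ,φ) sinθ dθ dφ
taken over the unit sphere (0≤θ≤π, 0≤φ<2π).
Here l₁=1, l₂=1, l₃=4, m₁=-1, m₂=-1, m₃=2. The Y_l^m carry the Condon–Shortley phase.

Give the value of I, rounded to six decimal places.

l₃=4 ∉ [0,2] — triangle fails ⇒ I = 0

0.000000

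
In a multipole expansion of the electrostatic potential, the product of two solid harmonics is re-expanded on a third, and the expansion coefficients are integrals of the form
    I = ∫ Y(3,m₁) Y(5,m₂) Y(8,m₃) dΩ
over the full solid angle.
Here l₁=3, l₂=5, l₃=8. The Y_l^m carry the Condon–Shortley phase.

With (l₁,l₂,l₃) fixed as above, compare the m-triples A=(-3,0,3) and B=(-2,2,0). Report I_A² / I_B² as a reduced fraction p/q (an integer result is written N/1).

33/32

l's match ⇒ only the (l;m) 3-j factors differ between A and B.
A: triangle coeff Δ(3,5,8) = 1/136136; Σ_t [0,0]: t=0:+1/10368000 = 1/10368000; (3j)²=3/884 [(3 5 8; -3 0 3)], sign=-1
B: triangle coeff Δ(3,5,8) = 1/136136; Σ_t [0,0]: t=0:+1/3628800 = 1/3628800; (3j)²=8/2431 [(3 5 8; -2 2 0)], sign=+1
I_A²/I_B² = (3/884)/(8/2431) = 33/32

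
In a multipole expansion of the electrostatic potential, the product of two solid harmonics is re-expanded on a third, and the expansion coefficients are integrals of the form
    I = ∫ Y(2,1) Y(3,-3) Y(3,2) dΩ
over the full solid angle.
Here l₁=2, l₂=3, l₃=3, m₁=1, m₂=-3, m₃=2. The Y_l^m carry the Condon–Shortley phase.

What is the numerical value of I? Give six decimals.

-0.210261

m-sum 0 ✓  L=8 even ✓  1≤3≤5 ✓
Π(2lᵢ+1) = 5×7×7 = 245
triangle coeff Δ(2,3,3) = 1/3780
Σ_t [0,2]: t=0:+1/24 t=1:−1/4 t=2:+1/24 = -1/6
(3j)²=4/105 [(2 3 3; 0 0 0)], sign=+1
Σ_t [0,0]: t=0:+1/48 = 1/48
(3j)²=5/84 [(2 3 3; 1 -3 2)], sign=-1
⇒ 4πI² = 5/9
I = (-1)√(5/9/(4π)) = -0.21026104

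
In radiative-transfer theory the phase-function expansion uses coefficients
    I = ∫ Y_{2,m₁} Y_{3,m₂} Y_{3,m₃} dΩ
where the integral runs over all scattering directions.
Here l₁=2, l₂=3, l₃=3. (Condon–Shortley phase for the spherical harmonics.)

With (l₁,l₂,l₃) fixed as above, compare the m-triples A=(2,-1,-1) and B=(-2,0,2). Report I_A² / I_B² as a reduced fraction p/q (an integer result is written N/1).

6/5

Same 2,3,3: normalisation and zero-m 3j drop out of the ratio.
A: Δ: 2! 2! 4! / 9! → 1/3780; sum: t=0:+1/16 = 1/16; 3j²(2 3 3; 2 -1 -1) = Δ·Π!·Σ² = 2/35  (sign +1)
B: Δ: 2! 2! 4! / 9! → 1/3780; sum: t=2:+1/24 = 1/24; 3j²(2 3 3; -2 0 2) = Δ·Π!·Σ² = 1/21  (sign -1)
I_A²/I_B² = (2/35)/(1/21) = 6/5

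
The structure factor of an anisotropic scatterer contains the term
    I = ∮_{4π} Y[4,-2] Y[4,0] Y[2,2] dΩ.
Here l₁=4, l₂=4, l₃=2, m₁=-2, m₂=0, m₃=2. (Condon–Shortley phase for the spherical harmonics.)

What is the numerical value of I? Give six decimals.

m-sum 0 ✓  L=10 even ✓  0≤2≤8 ✓
Π(2lᵢ+1) = 9×9×5 = 405
triangle coeff Δ(4,4,2) = 1/13860
Σ_t [2,4]: t=2:+1/192 t=3:−1/36 t=4:+1/192 = -5/288
(3j)²=20/693 [(4 4 2; 0 0 0)], sign=-1
Σ_t [4,4]: t=4:+1/192 = 1/192
(3j)²=3/77 [(4 4 2; -2 0 2)], sign=+1
⇒ 4πI² = 2700/5929
I = (-1)√(2700/5929/(4π)) = -0.19036462

-0.190365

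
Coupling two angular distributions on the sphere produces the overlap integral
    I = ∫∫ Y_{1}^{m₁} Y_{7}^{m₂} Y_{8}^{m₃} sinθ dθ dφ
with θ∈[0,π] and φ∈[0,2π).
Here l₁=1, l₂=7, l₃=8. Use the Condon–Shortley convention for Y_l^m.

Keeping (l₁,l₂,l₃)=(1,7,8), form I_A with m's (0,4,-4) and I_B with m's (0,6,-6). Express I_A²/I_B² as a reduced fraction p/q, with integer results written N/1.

Shared (l₁,l₂,l₃)=(1,7,8): N and (l;000)² cancel in I_A²/I_B².
A: Δ = 0!·2!·14!/17! = 1/2040; Racah Σ t=0..0: t=0:+1/239500800 = 1/239500800; ⇒ 3j(1 7 8; 0 4 -4)² = 2/85, sgn +1
B: Δ = 0!·2!·14!/17! = 1/2040; Racah Σ t=0..0: t=0:+1/6227020800 = 1/6227020800; ⇒ 3j(1 7 8; 0 6 -6)² = 7/510, sgn +1
I_A²/I_B² = (2/85)/(7/510) = 12/7

12/7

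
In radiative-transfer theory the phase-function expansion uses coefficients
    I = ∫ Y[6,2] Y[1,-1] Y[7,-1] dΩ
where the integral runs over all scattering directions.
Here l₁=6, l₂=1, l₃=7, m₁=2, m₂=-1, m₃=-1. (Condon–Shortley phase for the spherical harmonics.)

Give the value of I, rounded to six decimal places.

-0.135514

m-sum 0 ✓  L=14 even ✓  5≤7≤7 ✓
Π(2lᵢ+1) = 13×3×15 = 585
triangle coeff Δ(6,1,7) = 1/1365
Σ_t [0,0]: t=0:+1/518400 = 1/518400
(3j)²=7/195 [(6 1 7; 0 0 0)], sign=-1
Σ_t [0,0]: t=0:+1/1935360 = 1/1935360
(3j)²=1/91 [(6 1 7; 2 -1 -1)], sign=+1
⇒ 4πI² = 3/13
I = (-1)√(3/13/(4π)) = -0.13551395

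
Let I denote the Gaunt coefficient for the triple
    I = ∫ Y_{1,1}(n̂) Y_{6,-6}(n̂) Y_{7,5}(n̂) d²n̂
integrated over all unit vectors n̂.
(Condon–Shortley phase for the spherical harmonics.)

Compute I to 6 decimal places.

-0.034990

m-sum 0 ✓  L=14 even ✓  5≤7≤7 ✓
Π(2lᵢ+1) = 3×13×15 = 585
triangle coeff Δ(1,6,7) = 1/1365
Σ_t [0,0]: t=0:+1/518400 = 1/518400
(3j)²=7/195 [(1 6 7; 0 0 0)], sign=-1
Σ_t [0,0]: t=0:+1/958003200 = 1/958003200
(3j)²=1/1365 [(1 6 7; 1 -6 5)], sign=+1
⇒ 4πI² = 1/65
I = (-1)√(1/65/(4π)) = -0.03498955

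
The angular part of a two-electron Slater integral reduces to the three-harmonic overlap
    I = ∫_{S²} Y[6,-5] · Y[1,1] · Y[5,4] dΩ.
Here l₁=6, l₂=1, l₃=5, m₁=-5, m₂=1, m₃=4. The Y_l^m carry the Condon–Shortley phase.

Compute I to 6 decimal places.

Rules hold: Σm=0, L=12 even, 5≤5≤7.
N = 13·3·11 = 429
Δ = 2!·10!·0!/13! = 1/858
Racah Σ t=1..1: t=1:−1/14400 = -1/14400
⇒ 3j(6 1 5; 0 0 0)² = 6/143, sgn +1
Racah Σ t=2..2: t=2:+1/725760 = 1/725760
⇒ 3j(6 1 5; -5 1 4)² = 5/78, sgn -1
4πI² = N·(3j₀)²·(3jₘ)² = 15/13
I = -1·√(1.15385/4π) = -0.30301841

-0.303018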